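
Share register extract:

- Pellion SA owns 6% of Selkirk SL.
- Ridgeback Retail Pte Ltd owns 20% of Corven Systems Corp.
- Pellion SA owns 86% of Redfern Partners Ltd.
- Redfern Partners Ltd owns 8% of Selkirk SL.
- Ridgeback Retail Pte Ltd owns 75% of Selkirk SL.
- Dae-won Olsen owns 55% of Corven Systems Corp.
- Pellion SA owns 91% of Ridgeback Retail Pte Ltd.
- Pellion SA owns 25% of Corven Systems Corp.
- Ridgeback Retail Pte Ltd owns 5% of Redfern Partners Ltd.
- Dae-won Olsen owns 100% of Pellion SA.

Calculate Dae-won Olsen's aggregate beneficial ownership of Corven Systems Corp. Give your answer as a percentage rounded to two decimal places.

98.20%

Dae-won reaches Corven along 3 paths.
Via Pellion → Ridgeback: 100% × 91% × 20% = 18.2%.
Direct stake: 55% = 55%.
Via Pellion: 100% × 25% = 25%.
Total: 18.2% + 55% + 25% = 98.2%.
Rounded: 98.20%.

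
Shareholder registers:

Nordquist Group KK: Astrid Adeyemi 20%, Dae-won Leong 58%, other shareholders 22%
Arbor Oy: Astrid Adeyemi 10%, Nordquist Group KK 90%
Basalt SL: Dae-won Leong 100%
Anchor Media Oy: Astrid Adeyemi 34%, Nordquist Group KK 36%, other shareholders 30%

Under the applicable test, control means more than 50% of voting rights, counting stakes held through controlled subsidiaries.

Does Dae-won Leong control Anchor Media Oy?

Dae-won holds 58% of Nordquist, so Dae-won controls Nordquist.
Nordquist holds 90% of Arbor, so Dae-won controls Arbor.
Dae-won holds 100% of Basalt, so Dae-won controls Basalt.
In Anchor, Dae-won's side holds only 36%, not > 50%.
So Dae-won does not control Anchor.

No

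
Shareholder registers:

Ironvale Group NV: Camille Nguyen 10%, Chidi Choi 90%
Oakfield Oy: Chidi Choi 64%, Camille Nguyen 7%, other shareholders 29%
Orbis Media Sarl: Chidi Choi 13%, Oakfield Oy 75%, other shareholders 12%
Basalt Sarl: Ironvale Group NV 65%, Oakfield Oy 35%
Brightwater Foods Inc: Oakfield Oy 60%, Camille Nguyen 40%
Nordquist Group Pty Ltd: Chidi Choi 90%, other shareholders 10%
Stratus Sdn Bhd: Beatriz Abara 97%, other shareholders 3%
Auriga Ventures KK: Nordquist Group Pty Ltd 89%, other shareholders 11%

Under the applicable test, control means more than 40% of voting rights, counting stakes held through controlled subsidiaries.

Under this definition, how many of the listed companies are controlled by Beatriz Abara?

Beatriz holds 97% of Stratus, so Beatriz controls Stratus.
No other company's threshold is met.
Beatriz controls 1 company.

1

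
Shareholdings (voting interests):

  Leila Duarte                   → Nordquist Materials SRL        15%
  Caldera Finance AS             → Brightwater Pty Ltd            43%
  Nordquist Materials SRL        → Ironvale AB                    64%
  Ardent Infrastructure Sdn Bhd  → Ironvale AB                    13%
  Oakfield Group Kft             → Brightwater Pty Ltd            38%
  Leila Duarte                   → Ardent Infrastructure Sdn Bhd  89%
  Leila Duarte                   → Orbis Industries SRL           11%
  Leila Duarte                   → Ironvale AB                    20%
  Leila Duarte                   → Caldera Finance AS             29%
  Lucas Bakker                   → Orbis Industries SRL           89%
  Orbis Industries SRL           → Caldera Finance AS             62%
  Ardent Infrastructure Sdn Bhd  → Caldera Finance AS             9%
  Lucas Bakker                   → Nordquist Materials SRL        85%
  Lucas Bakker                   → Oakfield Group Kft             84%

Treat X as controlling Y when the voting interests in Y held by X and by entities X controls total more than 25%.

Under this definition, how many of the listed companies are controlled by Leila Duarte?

4

Leila holds 89% of Ardent, so Leila controls Ardent.
Leila and Ardent together hold 20% + 13% = 33% of Ironvale, so Leila controls Ironvale.
Leila and Ardent together hold 29% + 9% = 38% of Caldera, so Leila controls Caldera.
Caldera holds 43% of Brightwater, so Leila controls Brightwater.
No other company's threshold is met.
Leila controls 4 companies.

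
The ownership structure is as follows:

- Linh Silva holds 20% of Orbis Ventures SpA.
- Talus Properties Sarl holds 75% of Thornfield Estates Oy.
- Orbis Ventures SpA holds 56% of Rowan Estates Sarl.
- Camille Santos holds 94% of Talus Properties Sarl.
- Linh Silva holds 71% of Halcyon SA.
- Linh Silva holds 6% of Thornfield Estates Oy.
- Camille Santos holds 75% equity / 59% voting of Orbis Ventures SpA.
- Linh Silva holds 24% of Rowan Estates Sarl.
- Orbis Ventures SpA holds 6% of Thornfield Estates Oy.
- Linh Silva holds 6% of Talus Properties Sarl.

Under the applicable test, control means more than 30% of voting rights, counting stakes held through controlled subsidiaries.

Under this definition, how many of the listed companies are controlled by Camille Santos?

4

Camille holds 59% of Orbis, so Camille controls Orbis.
Camille holds 94% of Talus, so Camille controls Talus.
Orbis holds 56% of Rowan, so Camille controls Rowan.
Orbis and Talus together hold 6% + 75% = 81% of Thornfield, so Camille controls Thornfield.
No other company's threshold is met.
Camille controls 4 companies.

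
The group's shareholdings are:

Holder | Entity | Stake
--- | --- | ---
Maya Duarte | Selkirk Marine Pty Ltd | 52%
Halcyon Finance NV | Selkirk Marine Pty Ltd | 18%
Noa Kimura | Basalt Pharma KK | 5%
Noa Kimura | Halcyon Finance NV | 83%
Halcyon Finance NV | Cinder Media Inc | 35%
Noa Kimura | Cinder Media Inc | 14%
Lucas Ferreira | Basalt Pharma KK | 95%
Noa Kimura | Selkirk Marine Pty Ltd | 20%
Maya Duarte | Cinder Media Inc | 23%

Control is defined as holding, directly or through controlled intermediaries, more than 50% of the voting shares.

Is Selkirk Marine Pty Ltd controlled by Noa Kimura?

Noa holds 83% of Halcyon, so Noa controls Halcyon.
In Selkirk, Noa's side holds only 18% + 20% = 38%, not > 50%.
So Noa does not control Selkirk.

No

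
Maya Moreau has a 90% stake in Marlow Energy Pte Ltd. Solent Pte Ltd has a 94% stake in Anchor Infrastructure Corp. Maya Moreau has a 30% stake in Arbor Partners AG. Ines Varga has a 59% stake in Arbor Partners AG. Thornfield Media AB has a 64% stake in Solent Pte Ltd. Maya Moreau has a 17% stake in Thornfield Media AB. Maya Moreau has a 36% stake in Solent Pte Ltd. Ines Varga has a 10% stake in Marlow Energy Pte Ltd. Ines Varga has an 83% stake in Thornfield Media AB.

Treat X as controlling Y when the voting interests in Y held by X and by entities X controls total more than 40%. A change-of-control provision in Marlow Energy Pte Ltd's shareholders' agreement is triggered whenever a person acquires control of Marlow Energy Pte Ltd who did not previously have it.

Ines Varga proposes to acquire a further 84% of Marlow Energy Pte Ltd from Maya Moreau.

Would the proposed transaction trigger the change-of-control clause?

The purchase adds only to Ines's holdings (Maya's stake shrinks), so Ines is the only person who could newly come to control Marlow.
Ines holds 59% of Arbor, so Ines controls Arbor.
Ines holds 83% of Thornfield, so Ines controls Thornfield.
Thornfield holds 64% of Solent, so Ines controls Solent.
Solent holds 94% of Anchor, so Ines controls Anchor.
In Marlow, Ines's side holds only 10%, not > 40%.
So before the transaction, Ines does not control Marlow.
After the purchase, Ines's direct stake in Marlow rises to 10% + 84% = 94%, and Maya's stake falls to 6%.
Ines holds 94% of Marlow, so Ines controls Marlow.
Ines did not control Marlow before and does after, so the clause is triggered.

Yes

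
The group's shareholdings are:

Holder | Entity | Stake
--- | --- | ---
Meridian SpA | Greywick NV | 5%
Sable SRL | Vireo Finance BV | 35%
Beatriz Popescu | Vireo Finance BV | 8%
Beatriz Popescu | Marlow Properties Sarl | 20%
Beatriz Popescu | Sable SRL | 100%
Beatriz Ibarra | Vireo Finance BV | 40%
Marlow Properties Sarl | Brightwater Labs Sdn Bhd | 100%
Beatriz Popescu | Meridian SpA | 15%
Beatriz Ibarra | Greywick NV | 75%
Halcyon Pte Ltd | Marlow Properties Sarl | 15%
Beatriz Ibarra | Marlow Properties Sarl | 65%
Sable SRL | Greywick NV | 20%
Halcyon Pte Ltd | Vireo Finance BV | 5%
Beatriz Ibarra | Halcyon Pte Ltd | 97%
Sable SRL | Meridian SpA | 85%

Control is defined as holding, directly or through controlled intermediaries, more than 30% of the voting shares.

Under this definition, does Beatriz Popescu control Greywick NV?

No

Beatriz Popescu holds 100% of Sable, so Beatriz Popescu controls Sable.
Sable and Beatriz Popescu together hold 85% + 15% = 100% of Meridian, so Beatriz Popescu controls Meridian.
Beatriz Popescu and Sable together hold 8% + 35% = 43% of Vireo, so Beatriz Popescu controls Vireo.
In Greywick, Beatriz Popescu's side holds only 5% + 20% = 25%, not > 30%.
So Beatriz Popescu does not control Greywick.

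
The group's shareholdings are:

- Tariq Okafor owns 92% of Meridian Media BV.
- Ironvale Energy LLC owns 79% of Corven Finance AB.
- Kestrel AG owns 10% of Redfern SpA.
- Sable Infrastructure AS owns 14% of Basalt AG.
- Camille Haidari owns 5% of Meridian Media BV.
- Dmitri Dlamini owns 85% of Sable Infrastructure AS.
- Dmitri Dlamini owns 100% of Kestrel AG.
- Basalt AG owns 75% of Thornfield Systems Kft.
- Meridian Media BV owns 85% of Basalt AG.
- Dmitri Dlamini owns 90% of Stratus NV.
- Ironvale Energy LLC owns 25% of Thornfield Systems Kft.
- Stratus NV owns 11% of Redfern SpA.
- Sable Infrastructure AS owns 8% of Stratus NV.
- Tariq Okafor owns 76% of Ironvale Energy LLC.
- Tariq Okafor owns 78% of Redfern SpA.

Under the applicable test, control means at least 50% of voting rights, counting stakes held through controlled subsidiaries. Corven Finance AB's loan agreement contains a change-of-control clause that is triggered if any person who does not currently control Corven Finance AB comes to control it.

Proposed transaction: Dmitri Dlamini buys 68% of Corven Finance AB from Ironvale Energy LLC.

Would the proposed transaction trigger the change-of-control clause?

Yes

The purchase adds only to Dmitri's holdings (Ironvale's stake shrinks), so Dmitri is the only person who could newly come to control Corven.
Dmitri holds 85% of Sable, so Dmitri controls Sable.
Dmitri and Sable together hold 90% + 8% = 98% of Stratus, so Dmitri controls Stratus.
Dmitri holds 100% of Kestrel, so Dmitri controls Kestrel.
Neither Dmitri nor any entity Dmitri controls holds any voting interest in Corven.
So before the transaction, Dmitri does not control Corven.
After the purchase, Dmitri holds 68% of Corven directly, and Ironvale's stake falls to 11%.
Dmitri holds 68% of Corven, so Dmitri controls Corven.
Dmitri did not control Corven before and does after, so the clause is triggered.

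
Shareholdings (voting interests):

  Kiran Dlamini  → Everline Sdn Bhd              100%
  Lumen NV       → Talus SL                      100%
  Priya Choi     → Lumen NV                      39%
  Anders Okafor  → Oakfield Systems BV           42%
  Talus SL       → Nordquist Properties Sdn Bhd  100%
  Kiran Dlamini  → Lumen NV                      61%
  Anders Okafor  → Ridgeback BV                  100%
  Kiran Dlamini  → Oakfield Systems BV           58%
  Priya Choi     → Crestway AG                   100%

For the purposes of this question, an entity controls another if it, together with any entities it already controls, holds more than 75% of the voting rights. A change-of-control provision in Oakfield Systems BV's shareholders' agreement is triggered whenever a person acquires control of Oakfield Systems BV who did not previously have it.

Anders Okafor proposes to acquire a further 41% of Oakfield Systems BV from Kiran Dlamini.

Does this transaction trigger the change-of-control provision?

The purchase adds only to Anders's holdings (Kiran's stake shrinks), so Anders is the only person who could newly come to control Oakfield.
Anders holds 100% of Ridgeback, so Anders controls Ridgeback.
In Oakfield, Anders's side holds only 42%, not > 75%.
So before the transaction, Anders does not control Oakfield.
After the purchase, Anders's direct stake in Oakfield rises to 42% + 41% = 83%, and Kiran's stake falls to 17%.
Anders holds 83% of Oakfield, so Anders controls Oakfield.
Anders did not control Oakfield before and does after, so the clause is triggered.

Yes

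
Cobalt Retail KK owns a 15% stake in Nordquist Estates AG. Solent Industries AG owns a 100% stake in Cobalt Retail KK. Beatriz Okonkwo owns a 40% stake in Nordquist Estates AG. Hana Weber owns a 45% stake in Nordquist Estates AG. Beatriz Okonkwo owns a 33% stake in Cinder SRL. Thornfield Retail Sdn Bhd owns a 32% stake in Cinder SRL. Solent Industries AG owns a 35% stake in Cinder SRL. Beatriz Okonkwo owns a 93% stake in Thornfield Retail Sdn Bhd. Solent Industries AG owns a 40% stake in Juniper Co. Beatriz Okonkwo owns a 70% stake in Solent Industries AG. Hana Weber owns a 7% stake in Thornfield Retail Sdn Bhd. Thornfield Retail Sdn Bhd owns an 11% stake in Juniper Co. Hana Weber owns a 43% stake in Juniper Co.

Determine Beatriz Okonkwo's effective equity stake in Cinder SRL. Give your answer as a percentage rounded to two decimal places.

87.26%

Beatriz reaches Cinder along 3 paths.
Via Thornfield: 93% × 32% = 29.76%.
Direct stake: 33% = 33%.
Via Solent: 70% × 35% = 24.5%.
Total: 29.76% + 33% + 24.5% = 87.26%.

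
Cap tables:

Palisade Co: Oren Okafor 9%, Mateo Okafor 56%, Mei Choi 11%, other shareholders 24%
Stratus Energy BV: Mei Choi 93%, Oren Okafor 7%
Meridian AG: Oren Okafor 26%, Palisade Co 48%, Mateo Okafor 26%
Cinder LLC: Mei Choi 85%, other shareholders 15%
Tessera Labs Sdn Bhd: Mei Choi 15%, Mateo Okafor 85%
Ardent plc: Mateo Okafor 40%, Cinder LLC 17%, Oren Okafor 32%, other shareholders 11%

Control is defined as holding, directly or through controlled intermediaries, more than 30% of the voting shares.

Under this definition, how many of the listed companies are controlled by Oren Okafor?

1

Oren holds 32% of Ardent, so Oren controls Ardent.
No other company's threshold is met.
Oren controls 1 company.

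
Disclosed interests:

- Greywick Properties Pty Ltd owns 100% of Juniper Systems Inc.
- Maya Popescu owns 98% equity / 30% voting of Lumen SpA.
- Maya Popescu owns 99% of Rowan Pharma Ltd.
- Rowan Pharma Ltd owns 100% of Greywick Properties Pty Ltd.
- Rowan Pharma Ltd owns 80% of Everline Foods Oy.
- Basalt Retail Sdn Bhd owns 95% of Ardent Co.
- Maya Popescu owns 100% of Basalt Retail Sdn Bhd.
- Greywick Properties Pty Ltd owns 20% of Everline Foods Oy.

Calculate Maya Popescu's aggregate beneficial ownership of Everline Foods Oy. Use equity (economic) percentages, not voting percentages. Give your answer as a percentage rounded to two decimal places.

99.00%

Maya reaches Everline along 2 paths.
Via Rowan → Greywick: 99% × 100% × 20% = 19.8%.
Via Rowan: 99% × 80% = 79.2%.
Total: 19.8% + 79.2% = 99%.
Rounded: 99.00%.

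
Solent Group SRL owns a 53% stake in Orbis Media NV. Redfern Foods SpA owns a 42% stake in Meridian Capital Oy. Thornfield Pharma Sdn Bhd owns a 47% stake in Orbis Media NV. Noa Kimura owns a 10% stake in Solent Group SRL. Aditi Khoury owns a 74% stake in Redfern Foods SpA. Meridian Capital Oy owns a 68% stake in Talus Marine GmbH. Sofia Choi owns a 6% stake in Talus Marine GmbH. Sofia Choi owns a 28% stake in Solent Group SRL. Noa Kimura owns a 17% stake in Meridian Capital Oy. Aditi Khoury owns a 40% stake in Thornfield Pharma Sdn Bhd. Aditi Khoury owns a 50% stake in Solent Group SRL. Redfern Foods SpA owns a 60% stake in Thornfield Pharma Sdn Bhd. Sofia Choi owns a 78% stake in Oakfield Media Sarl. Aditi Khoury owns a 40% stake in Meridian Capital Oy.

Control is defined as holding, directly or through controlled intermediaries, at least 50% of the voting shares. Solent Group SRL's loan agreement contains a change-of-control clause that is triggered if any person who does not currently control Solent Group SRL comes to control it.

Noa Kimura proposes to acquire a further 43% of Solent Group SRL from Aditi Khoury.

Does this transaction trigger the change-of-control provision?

Yes

The purchase adds only to Noa's holdings (Aditi's stake shrinks), so Noa is the only person who could newly come to control Solent.
Noa's largest direct stake is 17% in Meridian, which does not meet the threshold, so Noa controls no company.
In Solent, Noa's side holds only 10%, not ≥ 50%.
So before the transaction, Noa does not control Solent.
After the purchase, Noa's direct stake in Solent rises to 10% + 43% = 53%, and Aditi's stake falls to 7%.
Noa holds 53% of Solent, so Noa controls Solent.
Noa did not control Solent before and does after, so the clause is triggered.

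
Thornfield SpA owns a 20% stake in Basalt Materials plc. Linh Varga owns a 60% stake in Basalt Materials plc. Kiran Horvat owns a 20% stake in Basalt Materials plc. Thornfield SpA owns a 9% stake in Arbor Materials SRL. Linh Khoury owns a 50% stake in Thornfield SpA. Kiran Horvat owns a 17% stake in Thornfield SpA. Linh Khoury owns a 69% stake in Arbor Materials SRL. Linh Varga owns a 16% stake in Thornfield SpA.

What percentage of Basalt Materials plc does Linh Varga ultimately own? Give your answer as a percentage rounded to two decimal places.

Linh Varga reaches Basalt along 2 paths.
Direct stake: 60% = 60%.
Via Thornfield: 16% × 20% = 3.2%.
Total: 60% + 3.2% = 63.2%.
Rounded: 63.20%.

63.20%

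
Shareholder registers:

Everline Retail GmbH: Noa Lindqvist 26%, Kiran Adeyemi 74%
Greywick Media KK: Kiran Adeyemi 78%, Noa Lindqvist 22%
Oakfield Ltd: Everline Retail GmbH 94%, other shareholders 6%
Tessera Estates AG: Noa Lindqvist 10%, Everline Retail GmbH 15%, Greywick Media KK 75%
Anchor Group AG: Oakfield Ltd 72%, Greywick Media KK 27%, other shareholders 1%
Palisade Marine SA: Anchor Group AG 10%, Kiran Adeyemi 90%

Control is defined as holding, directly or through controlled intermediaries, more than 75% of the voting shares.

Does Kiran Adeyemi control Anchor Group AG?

No

Kiran holds 78% of Greywick, so Kiran controls Greywick.
Kiran holds 90% of Palisade, so Kiran controls Palisade.
In Anchor, Kiran's side holds only 27%, not > 75%.
So Kiran does not control Anchor.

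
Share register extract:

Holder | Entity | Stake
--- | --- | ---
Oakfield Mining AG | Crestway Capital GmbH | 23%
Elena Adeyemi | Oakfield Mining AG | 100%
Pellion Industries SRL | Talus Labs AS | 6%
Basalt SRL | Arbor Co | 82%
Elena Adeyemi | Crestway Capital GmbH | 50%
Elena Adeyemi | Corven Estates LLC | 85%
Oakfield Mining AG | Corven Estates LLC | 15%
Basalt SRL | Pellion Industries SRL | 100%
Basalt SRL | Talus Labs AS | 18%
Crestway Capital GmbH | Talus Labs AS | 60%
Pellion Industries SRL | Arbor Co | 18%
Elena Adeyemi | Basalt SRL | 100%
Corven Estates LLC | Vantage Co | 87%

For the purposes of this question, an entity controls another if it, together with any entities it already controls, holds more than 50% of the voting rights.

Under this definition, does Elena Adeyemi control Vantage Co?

Elena holds 100% of Oakfield, so Elena controls Oakfield.
Elena and Oakfield together hold 85% + 15% = 100% of Corven, so Elena controls Corven.
Corven holds 87% of Vantage, so Elena controls Vantage.

Yes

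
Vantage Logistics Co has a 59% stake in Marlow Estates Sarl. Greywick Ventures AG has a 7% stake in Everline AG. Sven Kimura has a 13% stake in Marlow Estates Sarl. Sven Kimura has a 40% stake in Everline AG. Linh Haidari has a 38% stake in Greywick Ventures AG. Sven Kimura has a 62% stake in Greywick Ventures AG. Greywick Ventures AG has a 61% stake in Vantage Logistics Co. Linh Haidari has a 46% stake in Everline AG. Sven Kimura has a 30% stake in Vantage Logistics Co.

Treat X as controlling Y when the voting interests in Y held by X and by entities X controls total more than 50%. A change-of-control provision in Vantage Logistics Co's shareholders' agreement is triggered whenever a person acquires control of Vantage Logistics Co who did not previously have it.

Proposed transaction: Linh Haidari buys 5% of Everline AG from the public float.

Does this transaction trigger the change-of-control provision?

The purchase changes only Linh's holdings, so Linh is the only person who could newly come to control Vantage.
Linh's largest direct stake is 46% in Everline, which does not meet the threshold, so Linh controls no company.
Neither Linh nor any entity Linh controls holds any voting interest in Vantage.
So before the transaction, Linh does not control Vantage.
After the purchase, Linh's direct stake in Everline rises to 46% + 5% = 51%.
Linh holds 51% of Everline, so Linh controls Everline.
After the transaction, neither Linh nor any entity Linh controls holds a voting interest in Vantage, so Linh still does not control it.
No new person acquires control, so the clause is not triggered.

No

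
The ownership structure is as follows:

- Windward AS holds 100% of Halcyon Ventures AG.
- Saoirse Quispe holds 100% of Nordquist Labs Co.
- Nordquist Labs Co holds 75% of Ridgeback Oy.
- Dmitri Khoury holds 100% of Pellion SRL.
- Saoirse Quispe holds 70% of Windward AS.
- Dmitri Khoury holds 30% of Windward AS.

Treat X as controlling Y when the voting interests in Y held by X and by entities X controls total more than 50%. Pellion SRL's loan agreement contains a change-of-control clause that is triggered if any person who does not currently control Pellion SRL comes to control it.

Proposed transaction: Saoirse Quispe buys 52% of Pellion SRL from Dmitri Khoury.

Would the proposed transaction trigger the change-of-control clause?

The purchase adds only to Saoirse's holdings (Dmitri's stake shrinks), so Saoirse is the only person who could newly come to control Pellion.
Saoirse holds 70% of Windward, so Saoirse controls Windward.
Saoirse holds 100% of Nordquist, so Saoirse controls Nordquist.
Windward holds 100% of Halcyon, so Saoirse controls Halcyon.
Nordquist holds 75% of Ridgeback, so Saoirse controls Ridgeback.
Neither Saoirse nor any entity Saoirse controls holds any voting interest in Pellion.
So before the transaction, Saoirse does not control Pellion.
After the purchase, Saoirse holds 52% of Pellion directly, and Dmitri's stake falls to 48%.
Saoirse holds 52% of Pellion, so Saoirse controls Pellion.
Saoirse did not control Pellion before and does after, so the clause is triggered.

Yes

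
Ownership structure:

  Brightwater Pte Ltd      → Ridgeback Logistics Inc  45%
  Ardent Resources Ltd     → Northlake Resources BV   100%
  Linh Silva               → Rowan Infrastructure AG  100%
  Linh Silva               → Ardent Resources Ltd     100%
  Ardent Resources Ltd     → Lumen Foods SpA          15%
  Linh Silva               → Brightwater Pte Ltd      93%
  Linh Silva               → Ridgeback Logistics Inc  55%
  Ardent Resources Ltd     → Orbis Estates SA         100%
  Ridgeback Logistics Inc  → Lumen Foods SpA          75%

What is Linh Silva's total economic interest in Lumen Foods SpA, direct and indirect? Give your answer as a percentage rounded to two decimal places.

87.64%

Linh reaches Lumen along 3 paths.
Via Ridgeback: 55% × 75% = 41.25%.
Via Brightwater → Ridgeback: 93% × 45% × 75% = 31.3875%.
Via Ardent: 100% × 15% = 15%.
Total: 41.25% + 31.3875% + 15% = 87.6375%.
Rounded: 87.64%.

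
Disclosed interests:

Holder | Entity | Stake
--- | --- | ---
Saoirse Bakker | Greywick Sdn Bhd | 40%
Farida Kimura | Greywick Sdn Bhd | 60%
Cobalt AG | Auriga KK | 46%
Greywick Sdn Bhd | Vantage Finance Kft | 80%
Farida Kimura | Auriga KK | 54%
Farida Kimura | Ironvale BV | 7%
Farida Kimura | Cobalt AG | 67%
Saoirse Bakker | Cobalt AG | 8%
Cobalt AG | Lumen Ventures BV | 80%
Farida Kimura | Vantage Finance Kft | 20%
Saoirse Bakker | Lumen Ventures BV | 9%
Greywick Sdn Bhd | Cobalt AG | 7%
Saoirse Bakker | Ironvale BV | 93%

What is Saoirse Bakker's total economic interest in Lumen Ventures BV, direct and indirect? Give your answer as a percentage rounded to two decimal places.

Saoirse reaches Lumen along 3 paths.
Direct stake: 9% = 9%.
Via Greywick → Cobalt: 40% × 7% × 80% = 2.24%.
Via Cobalt: 8% × 80% = 6.4%.
Total: 9% + 2.24% + 6.4% = 17.64%.

17.64%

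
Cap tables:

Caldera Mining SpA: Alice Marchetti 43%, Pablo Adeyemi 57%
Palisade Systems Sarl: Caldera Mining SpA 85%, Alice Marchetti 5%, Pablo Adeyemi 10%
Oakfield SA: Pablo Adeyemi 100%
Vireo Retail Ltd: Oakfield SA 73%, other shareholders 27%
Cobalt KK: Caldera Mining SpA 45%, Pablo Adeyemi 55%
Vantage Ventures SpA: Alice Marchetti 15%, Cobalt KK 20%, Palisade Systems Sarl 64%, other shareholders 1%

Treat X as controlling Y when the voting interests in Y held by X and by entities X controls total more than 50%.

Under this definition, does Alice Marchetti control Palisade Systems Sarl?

No

Alice's largest direct stake is 43% in Caldera, which does not meet the threshold, so Alice controls no company.
In Palisade, Alice's side holds only 5%, not > 50%.
So Alice does not control Palisade.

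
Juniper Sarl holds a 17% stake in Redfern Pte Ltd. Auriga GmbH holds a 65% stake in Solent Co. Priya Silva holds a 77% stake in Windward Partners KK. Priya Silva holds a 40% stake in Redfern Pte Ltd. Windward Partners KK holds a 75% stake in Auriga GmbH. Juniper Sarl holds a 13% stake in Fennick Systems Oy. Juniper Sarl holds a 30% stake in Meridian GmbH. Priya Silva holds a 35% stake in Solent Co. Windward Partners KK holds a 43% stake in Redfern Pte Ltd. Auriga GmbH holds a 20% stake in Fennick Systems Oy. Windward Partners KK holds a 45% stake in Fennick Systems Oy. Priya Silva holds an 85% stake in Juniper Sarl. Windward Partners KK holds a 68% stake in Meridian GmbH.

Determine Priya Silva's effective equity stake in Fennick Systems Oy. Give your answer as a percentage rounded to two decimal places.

57.25%

Priya reaches Fennick along 3 paths.
Via Windward: 77% × 45% = 34.65%.
Via Windward → Auriga: 77% × 75% × 20% = 11.55%.
Via Juniper: 85% × 13% = 11.05%.
Total: 34.65% + 11.55% + 11.05% = 57.25%.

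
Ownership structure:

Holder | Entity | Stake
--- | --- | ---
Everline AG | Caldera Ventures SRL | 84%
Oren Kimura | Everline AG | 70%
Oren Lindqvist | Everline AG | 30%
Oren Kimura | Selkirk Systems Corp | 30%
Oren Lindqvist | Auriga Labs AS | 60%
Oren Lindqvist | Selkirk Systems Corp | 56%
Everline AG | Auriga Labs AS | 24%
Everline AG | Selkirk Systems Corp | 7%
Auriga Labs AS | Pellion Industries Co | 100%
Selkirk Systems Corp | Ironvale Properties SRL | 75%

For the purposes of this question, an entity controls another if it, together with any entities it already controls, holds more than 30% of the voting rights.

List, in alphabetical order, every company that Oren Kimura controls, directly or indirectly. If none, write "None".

Caldera Ventures SRL, Everline AG, Ironvale Properties SRL, Selkirk Systems Corp

Oren Kimura holds 70% of Everline, so Oren Kimura controls Everline.
Oren Kimura and Everline together hold 30% + 7% = 37% of Selkirk, so Oren Kimura controls Selkirk.
Everline holds 84% of Caldera, so Oren Kimura controls Caldera.
Selkirk holds 75% of Ironvale, so Oren Kimura controls Ironvale.
No other company's threshold is met.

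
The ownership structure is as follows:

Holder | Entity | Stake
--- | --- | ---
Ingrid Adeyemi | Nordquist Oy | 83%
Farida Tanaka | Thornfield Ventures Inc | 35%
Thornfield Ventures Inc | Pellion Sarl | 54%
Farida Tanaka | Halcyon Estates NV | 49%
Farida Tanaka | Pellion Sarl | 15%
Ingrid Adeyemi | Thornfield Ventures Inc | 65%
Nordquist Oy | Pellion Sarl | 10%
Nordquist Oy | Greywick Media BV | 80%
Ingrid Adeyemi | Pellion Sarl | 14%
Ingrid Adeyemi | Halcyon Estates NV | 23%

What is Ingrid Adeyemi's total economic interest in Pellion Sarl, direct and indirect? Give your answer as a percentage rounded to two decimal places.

57.40%

Ingrid reaches Pellion along 3 paths.
Via Nordquist: 83% × 10% = 8.3%.
Via Thornfield: 65% × 54% = 35.1%.
Direct stake: 14% = 14%.
Total: 8.3% + 35.1% + 14% = 57.4%.
Rounded: 57.40%.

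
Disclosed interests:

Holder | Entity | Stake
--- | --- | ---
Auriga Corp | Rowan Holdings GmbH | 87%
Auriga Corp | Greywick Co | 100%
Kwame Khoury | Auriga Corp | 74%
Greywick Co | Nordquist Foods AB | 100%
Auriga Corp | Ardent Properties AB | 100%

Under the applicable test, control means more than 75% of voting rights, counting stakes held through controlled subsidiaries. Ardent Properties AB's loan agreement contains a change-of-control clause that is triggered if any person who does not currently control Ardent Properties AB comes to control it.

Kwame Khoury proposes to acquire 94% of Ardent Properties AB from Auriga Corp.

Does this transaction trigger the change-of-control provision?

The purchase adds only to Kwame's holdings (Auriga's stake shrinks), so Kwame is the only person who could newly come to control Ardent.
Kwame's largest direct stake is 74% in Auriga, which does not meet the threshold, so Kwame controls no company.
Neither Kwame nor any entity Kwame controls holds any voting interest in Ardent.
So before the transaction, Kwame does not control Ardent.
After the purchase, Kwame holds 94% of Ardent directly, and Auriga's stake falls to 6%.
Kwame holds 94% of Ardent, so Kwame controls Ardent.
Kwame did not control Ardent before and does after, so the clause is triggered.

Yes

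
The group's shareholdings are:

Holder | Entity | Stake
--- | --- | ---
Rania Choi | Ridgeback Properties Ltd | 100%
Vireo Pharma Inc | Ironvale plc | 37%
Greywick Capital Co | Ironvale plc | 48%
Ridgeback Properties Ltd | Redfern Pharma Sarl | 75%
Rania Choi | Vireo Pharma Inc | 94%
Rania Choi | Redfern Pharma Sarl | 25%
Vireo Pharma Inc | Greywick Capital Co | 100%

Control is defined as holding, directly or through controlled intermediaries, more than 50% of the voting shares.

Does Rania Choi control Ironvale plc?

Yes

Rania holds 94% of Vireo, so Rania controls Vireo.
Vireo holds 100% of Greywick, so Rania controls Greywick.
Greywick and Vireo together hold 48% + 37% = 85% of Ironvale, so Rania controls Ironvale.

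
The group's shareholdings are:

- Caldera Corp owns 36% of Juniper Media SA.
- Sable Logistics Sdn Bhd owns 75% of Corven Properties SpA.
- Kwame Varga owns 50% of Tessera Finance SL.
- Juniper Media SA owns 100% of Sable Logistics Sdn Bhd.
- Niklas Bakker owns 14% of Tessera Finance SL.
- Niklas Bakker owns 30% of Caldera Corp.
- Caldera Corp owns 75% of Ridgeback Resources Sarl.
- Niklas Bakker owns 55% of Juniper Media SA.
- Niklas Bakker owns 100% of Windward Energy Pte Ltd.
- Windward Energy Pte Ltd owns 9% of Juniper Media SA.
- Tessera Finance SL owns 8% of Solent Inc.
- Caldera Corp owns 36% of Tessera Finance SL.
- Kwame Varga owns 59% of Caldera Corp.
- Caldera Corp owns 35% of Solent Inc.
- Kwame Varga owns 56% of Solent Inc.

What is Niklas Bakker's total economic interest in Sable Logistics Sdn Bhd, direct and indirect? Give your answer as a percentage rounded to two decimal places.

74.80%

Niklas reaches Sable along 3 paths.
Via Caldera → Juniper: 30% × 36% × 100% = 10.8%.
Via Windward → Juniper: 100% × 9% × 100% = 9%.
Via Juniper: 55% × 100% = 55%.
Total: 10.8% + 9% + 55% = 74.8%.
Rounded: 74.80%.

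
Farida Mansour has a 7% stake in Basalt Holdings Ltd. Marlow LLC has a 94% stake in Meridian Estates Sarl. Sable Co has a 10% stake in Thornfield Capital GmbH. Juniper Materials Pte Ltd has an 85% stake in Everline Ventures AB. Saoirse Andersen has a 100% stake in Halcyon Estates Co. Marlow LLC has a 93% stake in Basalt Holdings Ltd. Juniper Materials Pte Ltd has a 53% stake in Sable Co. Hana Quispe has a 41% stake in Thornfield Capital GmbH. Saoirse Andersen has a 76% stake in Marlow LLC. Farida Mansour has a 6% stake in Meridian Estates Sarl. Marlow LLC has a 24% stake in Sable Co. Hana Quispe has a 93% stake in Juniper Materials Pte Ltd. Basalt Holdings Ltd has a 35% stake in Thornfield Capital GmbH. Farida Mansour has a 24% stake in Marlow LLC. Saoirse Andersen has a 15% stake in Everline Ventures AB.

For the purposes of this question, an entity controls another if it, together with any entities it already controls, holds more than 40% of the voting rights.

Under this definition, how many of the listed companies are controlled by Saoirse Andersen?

4

Saoirse holds 76% of Marlow, so Saoirse controls Marlow.
Marlow holds 94% of Meridian, so Saoirse controls Meridian.
Marlow holds 93% of Basalt, so Saoirse controls Basalt.
Saoirse holds 100% of Halcyon, so Saoirse controls Halcyon.
No other company's threshold is met.
Saoirse controls 4 companies.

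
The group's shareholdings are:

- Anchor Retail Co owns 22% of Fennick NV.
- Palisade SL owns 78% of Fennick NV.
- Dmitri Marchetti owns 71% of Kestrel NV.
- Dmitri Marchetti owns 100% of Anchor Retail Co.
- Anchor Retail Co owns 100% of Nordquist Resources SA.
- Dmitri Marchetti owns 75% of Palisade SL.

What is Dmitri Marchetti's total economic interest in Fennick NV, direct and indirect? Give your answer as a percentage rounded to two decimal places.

80.50%

Dmitri reaches Fennick along 2 paths.
Via Palisade: 75% × 78% = 58.5%.
Via Anchor: 100% × 22% = 22%.
Total: 58.5% + 22% = 80.5%.
Rounded: 80.50%.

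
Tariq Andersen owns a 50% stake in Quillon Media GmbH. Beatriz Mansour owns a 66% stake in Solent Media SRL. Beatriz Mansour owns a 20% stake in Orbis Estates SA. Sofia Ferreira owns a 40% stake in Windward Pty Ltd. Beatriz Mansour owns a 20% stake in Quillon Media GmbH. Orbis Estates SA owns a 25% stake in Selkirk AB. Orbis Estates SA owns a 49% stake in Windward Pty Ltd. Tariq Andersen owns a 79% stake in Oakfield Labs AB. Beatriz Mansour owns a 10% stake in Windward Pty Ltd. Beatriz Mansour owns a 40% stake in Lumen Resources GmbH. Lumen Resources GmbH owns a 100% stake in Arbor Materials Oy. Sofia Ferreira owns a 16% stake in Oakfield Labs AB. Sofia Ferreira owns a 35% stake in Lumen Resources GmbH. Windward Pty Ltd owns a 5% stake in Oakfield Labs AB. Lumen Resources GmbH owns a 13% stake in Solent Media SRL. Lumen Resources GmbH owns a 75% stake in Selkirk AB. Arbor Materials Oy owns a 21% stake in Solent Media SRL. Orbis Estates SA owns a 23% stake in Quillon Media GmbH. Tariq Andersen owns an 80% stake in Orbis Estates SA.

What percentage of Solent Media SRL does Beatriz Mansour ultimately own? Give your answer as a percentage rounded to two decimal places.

79.60%

Beatriz reaches Solent along 3 paths.
Via Lumen → Arbor: 40% × 100% × 21% = 8.4%.
Via Lumen: 40% × 13% = 5.2%.
Direct stake: 66% = 66%.
Total: 8.4% + 5.2% + 66% = 79.6%.
Rounded: 79.60%.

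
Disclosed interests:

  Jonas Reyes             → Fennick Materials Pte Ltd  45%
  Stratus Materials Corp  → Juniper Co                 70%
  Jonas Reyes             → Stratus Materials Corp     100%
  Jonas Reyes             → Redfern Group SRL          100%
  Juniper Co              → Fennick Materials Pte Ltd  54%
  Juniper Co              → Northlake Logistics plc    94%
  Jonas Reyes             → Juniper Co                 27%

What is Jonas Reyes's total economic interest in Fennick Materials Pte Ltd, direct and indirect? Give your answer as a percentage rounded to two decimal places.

97.38%

Jonas reaches Fennick along 3 paths.
Direct stake: 45% = 45%.
Via Stratus → Juniper: 100% × 70% × 54% = 37.8%.
Via Juniper: 27% × 54% = 14.58%.
Total: 45% + 37.8% + 14.58% = 97.38%.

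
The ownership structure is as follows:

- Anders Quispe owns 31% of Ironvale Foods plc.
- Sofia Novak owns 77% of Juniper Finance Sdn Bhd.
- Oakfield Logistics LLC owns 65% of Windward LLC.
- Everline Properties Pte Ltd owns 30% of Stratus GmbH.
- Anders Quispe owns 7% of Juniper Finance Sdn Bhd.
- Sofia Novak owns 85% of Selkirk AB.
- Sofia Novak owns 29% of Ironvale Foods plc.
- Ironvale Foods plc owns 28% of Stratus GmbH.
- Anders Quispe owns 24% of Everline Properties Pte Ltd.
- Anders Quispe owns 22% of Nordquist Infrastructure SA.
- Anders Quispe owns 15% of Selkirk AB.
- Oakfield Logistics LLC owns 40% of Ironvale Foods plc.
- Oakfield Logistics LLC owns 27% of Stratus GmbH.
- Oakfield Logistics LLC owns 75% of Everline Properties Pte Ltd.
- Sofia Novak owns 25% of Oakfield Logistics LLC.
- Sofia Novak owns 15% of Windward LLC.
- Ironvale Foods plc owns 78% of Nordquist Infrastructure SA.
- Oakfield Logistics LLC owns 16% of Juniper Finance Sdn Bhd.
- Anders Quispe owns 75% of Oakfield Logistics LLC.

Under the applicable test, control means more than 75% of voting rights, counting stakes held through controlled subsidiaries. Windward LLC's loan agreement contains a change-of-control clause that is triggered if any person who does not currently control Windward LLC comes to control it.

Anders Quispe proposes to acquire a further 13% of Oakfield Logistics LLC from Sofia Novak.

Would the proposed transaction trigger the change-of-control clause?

No

The purchase adds only to Anders's holdings (Sofia's stake shrinks), so Anders is the only person who could newly come to control Windward.
Anders's largest direct stake is 75% in Oakfield, which does not meet the threshold, so Anders controls no company.
Neither Anders nor any entity Anders controls holds any voting interest in Windward.
So before the transaction, Anders does not control Windward.
After the purchase, Anders's direct stake in Oakfield rises to 75% + 13% = 88%, and Sofia's stake falls to 12%.
Anders holds 88% of Oakfield, so Anders controls Oakfield.
Oakfield and Anders together hold 75% + 24% = 99% of Everline, so Anders controls Everline.
After the transaction, Anders's side holds 65% of Windward, not > 75%, so Anders still does not control Windward.
No new person acquires control, so the clause is not triggered.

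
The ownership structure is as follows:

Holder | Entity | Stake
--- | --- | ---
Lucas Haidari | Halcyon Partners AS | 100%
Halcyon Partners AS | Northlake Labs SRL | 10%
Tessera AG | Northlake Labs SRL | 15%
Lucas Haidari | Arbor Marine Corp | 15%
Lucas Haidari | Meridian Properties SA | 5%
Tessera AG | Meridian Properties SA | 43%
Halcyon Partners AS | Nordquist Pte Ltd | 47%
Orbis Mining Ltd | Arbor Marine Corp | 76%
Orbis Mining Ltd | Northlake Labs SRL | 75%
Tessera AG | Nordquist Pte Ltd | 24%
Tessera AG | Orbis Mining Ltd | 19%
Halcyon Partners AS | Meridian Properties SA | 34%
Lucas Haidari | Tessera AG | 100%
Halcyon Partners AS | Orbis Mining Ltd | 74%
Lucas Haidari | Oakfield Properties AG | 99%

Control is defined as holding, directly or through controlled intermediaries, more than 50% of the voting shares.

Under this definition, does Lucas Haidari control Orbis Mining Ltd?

Yes

Lucas holds 100% of Tessera, so Lucas controls Tessera.
Lucas holds 100% of Halcyon, so Lucas controls Halcyon.
Halcyon and Tessera together hold 74% + 19% = 93% of Orbis, so Lucas controls Orbis.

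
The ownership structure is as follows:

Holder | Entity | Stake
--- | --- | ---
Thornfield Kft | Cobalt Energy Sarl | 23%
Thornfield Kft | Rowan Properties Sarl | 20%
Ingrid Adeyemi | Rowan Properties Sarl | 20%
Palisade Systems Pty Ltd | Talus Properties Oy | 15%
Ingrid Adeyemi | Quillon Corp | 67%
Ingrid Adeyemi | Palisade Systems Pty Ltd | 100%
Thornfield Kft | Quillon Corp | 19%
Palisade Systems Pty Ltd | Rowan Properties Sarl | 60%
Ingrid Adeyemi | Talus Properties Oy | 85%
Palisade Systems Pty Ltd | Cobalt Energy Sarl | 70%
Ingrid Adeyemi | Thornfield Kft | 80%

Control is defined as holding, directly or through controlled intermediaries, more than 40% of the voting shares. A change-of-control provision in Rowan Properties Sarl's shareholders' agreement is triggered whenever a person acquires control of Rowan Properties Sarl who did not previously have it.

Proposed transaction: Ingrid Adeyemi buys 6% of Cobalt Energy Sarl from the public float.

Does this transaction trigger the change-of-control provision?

The purchase changes only Ingrid's holdings, so Ingrid is the only person who could newly come to control Rowan.
Ingrid holds 100% of Palisade, so Ingrid controls Palisade.
Ingrid holds 80% of Thornfield, so Ingrid controls Thornfield.
Thornfield and Palisade and Ingrid together hold 20% + 60% + 20% = 100% of Rowan, so Ingrid controls Rowan.
So Ingrid already controls Rowan before the transaction.
After the purchase, Ingrid holds 6% of Cobalt directly.
Ingrid controlled Rowan already, so this is not a new person acquiring control; every other person's position is unchanged or reduced.
No new person acquires control, so the clause is not triggered.

No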